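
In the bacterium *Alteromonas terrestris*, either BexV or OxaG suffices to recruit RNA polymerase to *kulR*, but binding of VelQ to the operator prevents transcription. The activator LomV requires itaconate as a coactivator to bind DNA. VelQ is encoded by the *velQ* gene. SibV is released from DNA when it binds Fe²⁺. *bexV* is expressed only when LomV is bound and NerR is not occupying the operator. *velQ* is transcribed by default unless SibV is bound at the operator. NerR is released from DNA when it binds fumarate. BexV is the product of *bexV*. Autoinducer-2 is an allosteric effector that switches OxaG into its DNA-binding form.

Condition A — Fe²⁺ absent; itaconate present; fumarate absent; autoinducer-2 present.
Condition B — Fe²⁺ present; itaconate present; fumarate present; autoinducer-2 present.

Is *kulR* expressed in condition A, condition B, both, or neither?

Condition A:
Fe²⁺ is absent, so SibV is active.
With repressor SibV bound, *velQ* is not transcribed.
So VelQ is not produced.
Itaconate is present, so LomV is active.
Fumarate is absent, so NerR is active.
With repressor NerR bound, *bexV* is not transcribed.
So BexV is not produced.
Autoinducer-2 is present, so OxaG is active.
Activator OxaG is present, so *kulR* is transcribed.
→ *kulR* is ON in A.
Condition B:
Fe²⁺ is present, so SibV is inactive.
With no repressor bound, *velQ* is transcribed.
So VelQ is produced and active.
Itaconate is present, so LomV is active.
Fumarate is present, so NerR is inactive.
No repressor is bound and LomV is active, so *bexV* is transcribed.
So BexV is produced and active.
Autoinducer-2 is present, so OxaG is active.
With repressor VelQ bound, *kulR* is not transcribed.
→ *kulR* is OFF in B.

A only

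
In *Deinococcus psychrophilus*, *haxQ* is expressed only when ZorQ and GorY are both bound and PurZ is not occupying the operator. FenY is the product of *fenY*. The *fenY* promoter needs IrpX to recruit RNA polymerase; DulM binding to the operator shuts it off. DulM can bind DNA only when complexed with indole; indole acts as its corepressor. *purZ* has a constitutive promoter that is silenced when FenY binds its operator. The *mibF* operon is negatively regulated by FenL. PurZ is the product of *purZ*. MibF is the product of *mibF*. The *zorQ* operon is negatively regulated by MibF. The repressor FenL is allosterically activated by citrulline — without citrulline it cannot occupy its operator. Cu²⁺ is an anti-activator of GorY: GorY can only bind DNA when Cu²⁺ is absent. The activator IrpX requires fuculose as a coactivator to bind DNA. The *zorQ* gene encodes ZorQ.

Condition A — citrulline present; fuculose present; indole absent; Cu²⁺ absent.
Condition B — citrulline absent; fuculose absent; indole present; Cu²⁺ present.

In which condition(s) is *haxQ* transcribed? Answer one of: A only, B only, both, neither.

A only

Condition A:
Citrulline is present, so FenL is active.
With repressor FenL bound, *mibF* is not transcribed.
So MibF is not produced.
With no repressor bound, *zorQ* is transcribed.
So ZorQ is produced and active.
Fuculose is present, so IrpX is active.
Indole is absent, so DulM is inactive.
No repressor is bound and IrpX is active, so *fenY* is transcribed.
So FenY is produced and active.
With repressor FenY bound, *purZ* is not transcribed.
So PurZ is not produced.
Cu²⁺ is absent, so GorY is active.
No repressor is bound and ZorQ and GorY are active, so *haxQ* is transcribed.
→ *haxQ* is ON in A.
Condition B:
Citrulline is absent, so FenL is inactive.
With no repressor bound, *mibF* is transcribed.
So MibF is produced and active.
With repressor MibF bound, *zorQ* is not transcribed.
So ZorQ is not produced.
Fuculose is absent, so IrpX is inactive.
Indole is present, so DulM is active.
With repressor DulM bound, *fenY* is not transcribed.
So FenY is not produced.
With no repressor bound, *purZ* is transcribed.
So PurZ is produced and active.
Cu²⁺ is present, so GorY is inactive.
With repressor PurZ bound, *haxQ* is not transcribed.
→ *haxQ* is OFF in B.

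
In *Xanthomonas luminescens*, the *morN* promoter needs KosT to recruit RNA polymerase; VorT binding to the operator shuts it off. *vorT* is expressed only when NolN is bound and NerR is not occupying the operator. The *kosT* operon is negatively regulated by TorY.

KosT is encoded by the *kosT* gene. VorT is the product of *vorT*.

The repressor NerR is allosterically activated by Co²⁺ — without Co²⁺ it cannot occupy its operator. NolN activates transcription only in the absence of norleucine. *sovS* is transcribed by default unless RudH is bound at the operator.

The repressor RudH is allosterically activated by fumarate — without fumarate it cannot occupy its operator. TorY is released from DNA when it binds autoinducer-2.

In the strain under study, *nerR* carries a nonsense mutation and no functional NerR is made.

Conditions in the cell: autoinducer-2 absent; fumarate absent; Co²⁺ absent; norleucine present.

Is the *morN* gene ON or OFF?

NerR is non-functional in this strain, so it has no effect.
Norleucine is present, so NolN is inactive.
Required activator NolN is absent, so *vorT* is not transcribed.
So VorT is not produced.
Autoinducer-2 is absent, so TorY is active.
With repressor TorY bound, *kosT* is not transcribed.
So KosT is not produced.
Required activator KosT is absent, so *morN* is not transcribed.

OFF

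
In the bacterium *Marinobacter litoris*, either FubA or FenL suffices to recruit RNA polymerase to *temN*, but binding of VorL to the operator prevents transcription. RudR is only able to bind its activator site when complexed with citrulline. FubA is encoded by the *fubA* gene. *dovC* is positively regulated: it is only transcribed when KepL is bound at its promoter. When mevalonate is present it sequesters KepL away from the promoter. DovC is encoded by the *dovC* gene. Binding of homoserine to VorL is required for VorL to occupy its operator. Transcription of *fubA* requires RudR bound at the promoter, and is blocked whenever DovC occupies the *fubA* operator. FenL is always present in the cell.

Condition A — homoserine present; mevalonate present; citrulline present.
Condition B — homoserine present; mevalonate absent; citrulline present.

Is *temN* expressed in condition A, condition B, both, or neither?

neither

Condition A:
Homoserine is present, so VorL is active.
Mevalonate is present, so KepL is inactive.
Required activator KepL is absent, so *dovC* is not transcribed.
So DovC is not produced.
Citrulline is present, so RudR is active.
No repressor is bound and RudR is active, so *fubA* is transcribed.
So FubA is produced and active.
FenL is produced constitutively and is active.
With repressor VorL bound, *temN* is not transcribed.
→ *temN* is OFF in A.
Condition B:
Homoserine is present, so VorL is active.
Mevalonate is absent, so KepL is active.
No repressor is bound and KepL is active, so *dovC* is transcribed.
So DovC is produced and active.
Citrulline is present, so RudR is active.
With repressor DovC bound, *fubA* is not transcribed.
So FubA is not produced.
FenL is produced constitutively and is active.
With repressor VorL bound, *temN* is not transcribed.
→ *temN* is OFF in B.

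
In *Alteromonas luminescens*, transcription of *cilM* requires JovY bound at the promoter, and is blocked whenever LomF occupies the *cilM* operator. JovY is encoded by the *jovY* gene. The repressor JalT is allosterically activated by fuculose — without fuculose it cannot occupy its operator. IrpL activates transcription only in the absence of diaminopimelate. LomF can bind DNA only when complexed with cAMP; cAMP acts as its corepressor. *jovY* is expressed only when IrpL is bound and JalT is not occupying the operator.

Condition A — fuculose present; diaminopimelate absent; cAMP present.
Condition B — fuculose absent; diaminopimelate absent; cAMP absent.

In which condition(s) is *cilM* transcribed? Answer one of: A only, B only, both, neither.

B only

Condition A:
Fuculose is present, so JalT is active.
Diaminopimelate is absent, so IrpL is active.
With repressor JalT bound, *jovY* is not transcribed.
So JovY is not produced.
cAMP is present, so LomF is active.
With repressor LomF bound, *cilM* is not transcribed.
→ *cilM* is OFF in A.
Condition B:
Fuculose is absent, so JalT is inactive.
Diaminopimelate is absent, so IrpL is active.
No repressor is bound and IrpL is active, so *jovY* is transcribed.
So JovY is produced and active.
cAMP is absent, so LomF is inactive.
No repressor is bound and JovY is active, so *cilM* is transcribed.
→ *cilM* is ON in B.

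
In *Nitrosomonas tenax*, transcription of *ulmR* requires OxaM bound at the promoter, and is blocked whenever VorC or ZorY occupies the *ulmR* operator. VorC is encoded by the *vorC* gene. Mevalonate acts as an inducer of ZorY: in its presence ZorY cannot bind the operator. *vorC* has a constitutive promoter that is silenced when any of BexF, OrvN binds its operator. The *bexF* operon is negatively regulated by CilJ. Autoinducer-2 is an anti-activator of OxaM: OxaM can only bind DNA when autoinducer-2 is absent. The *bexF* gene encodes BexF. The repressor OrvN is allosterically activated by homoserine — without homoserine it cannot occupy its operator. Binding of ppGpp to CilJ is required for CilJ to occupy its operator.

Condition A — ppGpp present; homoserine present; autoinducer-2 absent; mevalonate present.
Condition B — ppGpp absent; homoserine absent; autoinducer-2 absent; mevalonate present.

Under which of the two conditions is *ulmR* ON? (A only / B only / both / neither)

Condition A:
ppGpp is present, so CilJ is active.
With repressor CilJ bound, *bexF* is not transcribed.
So BexF is not produced.
Homoserine is present, so OrvN is active.
With repressor OrvN bound, *vorC* is not transcribed.
So VorC is not produced.
Autoinducer-2 is absent, so OxaM is active.
Mevalonate is present, so ZorY is inactive.
No repressor is bound and OxaM is active, so *ulmR* is transcribed.
→ *ulmR* is ON in A.
Condition B:
ppGpp is absent, so CilJ is inactive.
With no repressor bound, *bexF* is transcribed.
So BexF is produced and active.
Homoserine is absent, so OrvN is inactive.
With repressor BexF bound, *vorC* is not transcribed.
So VorC is not produced.
Autoinducer-2 is absent, so OxaM is active.
Mevalonate is present, so ZorY is inactive.
No repressor is bound and OxaM is active, so *ulmR* is transcribed.
→ *ulmR* is ON in B.

both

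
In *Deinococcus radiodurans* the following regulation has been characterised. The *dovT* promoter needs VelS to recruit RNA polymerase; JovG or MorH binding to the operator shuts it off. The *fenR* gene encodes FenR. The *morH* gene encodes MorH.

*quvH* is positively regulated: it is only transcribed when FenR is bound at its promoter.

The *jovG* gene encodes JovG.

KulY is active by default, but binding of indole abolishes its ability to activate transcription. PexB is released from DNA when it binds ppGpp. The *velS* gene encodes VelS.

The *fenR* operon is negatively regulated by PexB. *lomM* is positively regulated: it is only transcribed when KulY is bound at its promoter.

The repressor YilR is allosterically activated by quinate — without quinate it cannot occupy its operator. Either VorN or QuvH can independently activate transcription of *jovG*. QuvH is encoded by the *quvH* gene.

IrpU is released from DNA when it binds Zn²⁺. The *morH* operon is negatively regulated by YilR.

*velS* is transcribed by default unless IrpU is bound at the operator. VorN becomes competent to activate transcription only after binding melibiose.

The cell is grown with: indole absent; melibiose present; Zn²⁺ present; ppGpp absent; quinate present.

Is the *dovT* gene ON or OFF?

OFF

Melibiose is present, so VorN is active.
ppGpp is absent, so PexB is active.
With repressor PexB bound, *fenR* is not transcribed.
So FenR is not produced.
Required activator FenR is absent, so *quvH* is not transcribed.
So QuvH is not produced.
Activator VorN is present, so *jovG* is transcribed.
So JovG is produced and active.
Zn²⁺ is present, so IrpU is inactive.
With no repressor bound, *velS* is transcribed.
So VelS is produced and active.
Quinate is present, so YilR is active.
With repressor YilR bound, *morH* is not transcribed.
So MorH is not produced.
With repressor JovG bound, *dovT* is not transcribed.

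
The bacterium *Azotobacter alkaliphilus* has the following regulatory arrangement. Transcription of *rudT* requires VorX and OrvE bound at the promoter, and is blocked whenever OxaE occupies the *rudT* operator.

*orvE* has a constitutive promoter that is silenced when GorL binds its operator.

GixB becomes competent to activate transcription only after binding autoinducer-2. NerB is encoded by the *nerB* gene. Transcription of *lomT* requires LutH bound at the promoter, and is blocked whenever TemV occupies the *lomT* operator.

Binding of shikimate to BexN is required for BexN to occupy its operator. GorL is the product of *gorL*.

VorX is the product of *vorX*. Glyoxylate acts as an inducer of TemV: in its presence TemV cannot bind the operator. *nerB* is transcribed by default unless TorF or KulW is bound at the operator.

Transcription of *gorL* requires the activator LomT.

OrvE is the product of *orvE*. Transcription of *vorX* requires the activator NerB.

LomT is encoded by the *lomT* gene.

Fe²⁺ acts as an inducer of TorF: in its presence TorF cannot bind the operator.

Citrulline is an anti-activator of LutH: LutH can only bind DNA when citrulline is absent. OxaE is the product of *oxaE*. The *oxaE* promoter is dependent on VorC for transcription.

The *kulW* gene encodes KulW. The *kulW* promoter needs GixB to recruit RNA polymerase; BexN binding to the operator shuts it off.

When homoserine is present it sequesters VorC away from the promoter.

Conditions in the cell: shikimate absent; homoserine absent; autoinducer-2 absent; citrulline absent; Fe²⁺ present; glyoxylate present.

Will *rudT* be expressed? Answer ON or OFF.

OFF

Fe²⁺ is present, so TorF is inactive.
Shikimate is absent, so BexN is inactive.
Autoinducer-2 is absent, so GixB is inactive.
Required activator GixB is absent, so *kulW* is not transcribed.
So KulW is not produced.
With no repressor bound, *nerB* is transcribed.
So NerB is produced and active.
No repressor is bound and NerB is active, so *vorX* is transcribed.
So VorX is produced and active.
Homoserine is absent, so VorC is active.
No repressor is bound and VorC is active, so *oxaE* is transcribed.
So OxaE is produced and active.
Glyoxylate is present, so TemV is inactive.
Citrulline is absent, so LutH is active.
No repressor is bound and LutH is active, so *lomT* is transcribed.
So LomT is produced and active.
No repressor is bound and LomT is active, so *gorL* is transcribed.
So GorL is produced and active.
With repressor GorL bound, *orvE* is not transcribed.
So OrvE is not produced.
With repressor OxaE bound, *rudT* is not transcribed.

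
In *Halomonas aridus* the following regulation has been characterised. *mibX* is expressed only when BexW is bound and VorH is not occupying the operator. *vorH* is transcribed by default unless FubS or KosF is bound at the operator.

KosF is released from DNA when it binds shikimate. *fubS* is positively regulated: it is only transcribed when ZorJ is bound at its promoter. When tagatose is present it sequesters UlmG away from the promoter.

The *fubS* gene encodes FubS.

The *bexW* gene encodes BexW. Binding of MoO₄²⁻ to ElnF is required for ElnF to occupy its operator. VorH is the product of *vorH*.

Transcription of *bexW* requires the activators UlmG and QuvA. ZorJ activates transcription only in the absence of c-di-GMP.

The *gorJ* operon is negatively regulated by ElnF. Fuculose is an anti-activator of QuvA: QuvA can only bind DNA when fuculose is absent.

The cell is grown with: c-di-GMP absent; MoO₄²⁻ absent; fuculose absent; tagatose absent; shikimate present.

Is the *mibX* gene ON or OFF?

Tagatose is absent, so UlmG is active.
Fuculose is absent, so QuvA is active.
No repressor is bound and UlmG and QuvA are active, so *bexW* is transcribed.
So BexW is produced and active.
c-di-GMP is absent, so ZorJ is active.
No repressor is bound and ZorJ is active, so *fubS* is transcribed.
So FubS is produced and active.
Shikimate is present, so KosF is inactive.
With repressor FubS bound, *vorH* is not transcribed.
So VorH is not produced.
No repressor is bound and BexW is active, so *mibX* is transcribed.

ON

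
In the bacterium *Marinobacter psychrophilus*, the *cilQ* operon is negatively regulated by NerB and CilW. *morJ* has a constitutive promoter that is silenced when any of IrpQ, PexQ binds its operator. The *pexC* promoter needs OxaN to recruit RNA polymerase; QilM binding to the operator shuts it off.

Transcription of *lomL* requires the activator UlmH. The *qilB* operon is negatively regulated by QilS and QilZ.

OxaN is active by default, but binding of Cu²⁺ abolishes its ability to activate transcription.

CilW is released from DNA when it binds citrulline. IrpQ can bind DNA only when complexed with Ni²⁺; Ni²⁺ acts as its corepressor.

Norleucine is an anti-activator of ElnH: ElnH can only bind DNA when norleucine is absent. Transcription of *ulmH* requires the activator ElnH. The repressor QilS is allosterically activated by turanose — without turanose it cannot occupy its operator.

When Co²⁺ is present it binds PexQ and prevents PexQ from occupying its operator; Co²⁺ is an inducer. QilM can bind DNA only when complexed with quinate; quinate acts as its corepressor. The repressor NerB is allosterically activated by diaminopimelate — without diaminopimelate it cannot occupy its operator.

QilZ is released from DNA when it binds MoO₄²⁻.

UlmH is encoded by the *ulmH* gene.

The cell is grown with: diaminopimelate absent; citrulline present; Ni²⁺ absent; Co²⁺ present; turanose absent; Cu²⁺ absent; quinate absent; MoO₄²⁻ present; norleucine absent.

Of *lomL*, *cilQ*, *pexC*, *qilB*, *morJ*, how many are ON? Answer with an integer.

Norleucine is absent, so ElnH is active.
No repressor is bound and ElnH is active, so *ulmH* is transcribed.
So UlmH is produced and active.
No repressor is bound and UlmH is active, so *lomL* is transcribed.
→ *lomL* is ON.
Diaminopimelate is absent, so NerB is inactive.
Citrulline is present, so CilW is inactive.
With no repressor bound, *cilQ* is transcribed.
→ *cilQ* is ON.
Quinate is absent, so QilM is inactive.
Cu²⁺ is absent, so OxaN is active.
No repressor is bound and OxaN is active, so *pexC* is transcribed.
→ *pexC* is ON.
Turanose is absent, so QilS is inactive.
MoO₄²⁻ is present, so QilZ is inactive.
With no repressor bound, *qilB* is transcribed.
→ *qilB* is ON.
Ni²⁺ is absent, so IrpQ is inactive.
Co²⁺ is present, so PexQ is inactive.
With no repressor bound, *morJ* is transcribed.
→ *morJ* is ON.
5 of the 5 genes are transcribed.

5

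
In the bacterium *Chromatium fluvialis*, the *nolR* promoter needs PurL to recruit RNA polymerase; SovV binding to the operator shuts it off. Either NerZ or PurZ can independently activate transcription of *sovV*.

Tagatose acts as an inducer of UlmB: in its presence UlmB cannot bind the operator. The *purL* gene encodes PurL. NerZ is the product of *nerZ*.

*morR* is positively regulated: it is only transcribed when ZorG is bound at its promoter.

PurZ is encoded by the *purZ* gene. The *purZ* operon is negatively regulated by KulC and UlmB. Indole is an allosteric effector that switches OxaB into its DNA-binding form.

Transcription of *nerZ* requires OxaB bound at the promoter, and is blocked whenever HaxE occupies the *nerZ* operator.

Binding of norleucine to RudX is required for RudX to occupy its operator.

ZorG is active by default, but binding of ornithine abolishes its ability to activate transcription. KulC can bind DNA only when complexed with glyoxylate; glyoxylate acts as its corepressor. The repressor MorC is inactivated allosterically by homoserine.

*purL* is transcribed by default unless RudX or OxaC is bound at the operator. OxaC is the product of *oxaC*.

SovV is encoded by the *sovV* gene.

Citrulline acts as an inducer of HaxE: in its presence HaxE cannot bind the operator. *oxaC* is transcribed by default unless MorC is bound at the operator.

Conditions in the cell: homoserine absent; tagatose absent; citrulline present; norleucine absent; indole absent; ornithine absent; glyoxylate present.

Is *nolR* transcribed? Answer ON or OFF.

Norleucine is absent, so RudX is inactive.
Homoserine is absent, so MorC is active.
With repressor MorC bound, *oxaC* is not transcribed.
So OxaC is not produced.
With no repressor bound, *purL* is transcribed.
So PurL is produced and active.
Indole is absent, so OxaB is inactive.
Citrulline is present, so HaxE is inactive.
Required activator OxaB is absent, so *nerZ* is not transcribed.
So NerZ is not produced.
Glyoxylate is present, so KulC is active.
Tagatose is absent, so UlmB is active.
With repressor KulC bound, *purZ* is not transcribed.
So PurZ is not produced.
No activator is available at the *sovV* promoter, so *sovV* is not transcribed.
So SovV is not produced.
No repressor is bound and PurL is active, so *nolR* is transcribed.

ON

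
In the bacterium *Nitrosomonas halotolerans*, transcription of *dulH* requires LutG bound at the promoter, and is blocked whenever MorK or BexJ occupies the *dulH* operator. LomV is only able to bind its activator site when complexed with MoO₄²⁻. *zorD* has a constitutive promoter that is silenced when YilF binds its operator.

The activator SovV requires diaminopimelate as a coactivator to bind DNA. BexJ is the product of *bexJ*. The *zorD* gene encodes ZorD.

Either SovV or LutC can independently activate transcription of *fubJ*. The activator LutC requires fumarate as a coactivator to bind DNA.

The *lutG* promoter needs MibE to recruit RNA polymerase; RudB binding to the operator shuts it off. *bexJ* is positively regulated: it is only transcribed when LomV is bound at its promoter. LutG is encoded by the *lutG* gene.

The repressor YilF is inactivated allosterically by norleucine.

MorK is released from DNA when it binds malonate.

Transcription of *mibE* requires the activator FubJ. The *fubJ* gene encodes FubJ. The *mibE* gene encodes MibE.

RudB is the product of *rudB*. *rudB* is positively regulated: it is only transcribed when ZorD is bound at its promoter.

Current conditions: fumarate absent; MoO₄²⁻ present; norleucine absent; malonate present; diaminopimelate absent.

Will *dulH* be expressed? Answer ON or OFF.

OFF

Malonate is present, so MorK is inactive.
MoO₄²⁻ is present, so LomV is active.
No repressor is bound and LomV is active, so *bexJ* is transcribed.
So BexJ is produced and active.
Norleucine is absent, so YilF is active.
With repressor YilF bound, *zorD* is not transcribed.
So ZorD is not produced.
Required activator ZorD is absent, so *rudB* is not transcribed.
So RudB is not produced.
Diaminopimelate is absent, so SovV is inactive.
Fumarate is absent, so LutC is inactive.
No activator is available at the *fubJ* promoter, so *fubJ* is not transcribed.
So FubJ is not produced.
Required activator FubJ is absent, so *mibE* is not transcribed.
So MibE is not produced.
Required activator MibE is absent, so *lutG* is not transcribed.
So LutG is not produced.
With repressor BexJ bound, *dulH* is not transcribed.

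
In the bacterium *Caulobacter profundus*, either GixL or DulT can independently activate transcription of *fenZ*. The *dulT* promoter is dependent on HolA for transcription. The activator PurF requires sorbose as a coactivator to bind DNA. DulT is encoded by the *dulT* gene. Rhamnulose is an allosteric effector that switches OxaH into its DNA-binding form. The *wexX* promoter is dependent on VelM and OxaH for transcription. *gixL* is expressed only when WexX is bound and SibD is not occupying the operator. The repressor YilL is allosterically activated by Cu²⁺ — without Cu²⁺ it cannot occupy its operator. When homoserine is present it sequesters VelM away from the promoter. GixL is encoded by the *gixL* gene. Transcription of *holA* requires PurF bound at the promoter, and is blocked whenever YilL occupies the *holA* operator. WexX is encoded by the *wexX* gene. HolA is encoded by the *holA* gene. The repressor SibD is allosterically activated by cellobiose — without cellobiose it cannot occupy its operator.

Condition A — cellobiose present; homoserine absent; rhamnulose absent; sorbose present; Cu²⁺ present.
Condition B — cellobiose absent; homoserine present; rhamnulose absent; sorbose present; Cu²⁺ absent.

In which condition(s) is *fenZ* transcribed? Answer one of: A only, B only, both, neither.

Condition A:
Cellobiose is present, so SibD is active.
Homoserine is absent, so VelM is active.
Rhamnulose is absent, so OxaH is inactive.
Required activator OxaH is absent, so *wexX* is not transcribed.
So WexX is not produced.
With repressor SibD bound, *gixL* is not transcribed.
So GixL is not produced.
Sorbose is present, so PurF is active.
Cu²⁺ is present, so YilL is active.
With repressor YilL bound, *holA* is not transcribed.
So HolA is not produced.
Required activator HolA is absent, so *dulT* is not transcribed.
So DulT is not produced.
No activator is available at the *fenZ* promoter, so *fenZ* is not transcribed.
→ *fenZ* is OFF in A.
Condition B:
Cellobiose is absent, so SibD is inactive.
Homoserine is present, so VelM is inactive.
Rhamnulose is absent, so OxaH is inactive.
Required activator VelM is absent, so *wexX* is not transcribed.
So WexX is not produced.
Required activator WexX is absent, so *gixL* is not transcribed.
So GixL is not produced.
Sorbose is present, so PurF is active.
Cu²⁺ is absent, so YilL is inactive.
No repressor is bound and PurF is active, so *holA* is transcribed.
So HolA is produced and active.
No repressor is bound and HolA is active, so *dulT* is transcribed.
So DulT is produced and active.
Activator DulT is present, so *fenZ* is transcribed.
→ *fenZ* is ON in B.

B only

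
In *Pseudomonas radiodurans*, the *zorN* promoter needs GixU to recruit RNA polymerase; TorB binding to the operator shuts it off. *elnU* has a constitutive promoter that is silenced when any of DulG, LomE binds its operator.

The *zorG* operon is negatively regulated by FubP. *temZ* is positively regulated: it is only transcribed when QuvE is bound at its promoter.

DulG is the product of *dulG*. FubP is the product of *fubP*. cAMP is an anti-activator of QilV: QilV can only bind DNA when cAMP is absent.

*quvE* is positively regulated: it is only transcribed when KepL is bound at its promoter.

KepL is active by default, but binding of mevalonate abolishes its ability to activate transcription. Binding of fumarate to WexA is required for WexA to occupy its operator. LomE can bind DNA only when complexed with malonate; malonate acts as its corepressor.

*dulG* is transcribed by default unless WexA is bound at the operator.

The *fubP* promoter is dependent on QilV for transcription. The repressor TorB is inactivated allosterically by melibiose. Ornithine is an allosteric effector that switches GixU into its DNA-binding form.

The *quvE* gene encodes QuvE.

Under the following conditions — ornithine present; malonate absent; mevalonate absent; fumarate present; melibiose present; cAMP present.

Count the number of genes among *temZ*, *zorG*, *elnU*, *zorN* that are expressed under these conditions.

Mevalonate is absent, so KepL is active.
No repressor is bound and KepL is active, so *quvE* is transcribed.
So QuvE is produced and active.
No repressor is bound and QuvE is active, so *temZ* is transcribed.
→ *temZ* is ON.
cAMP is present, so QilV is inactive.
Required activator QilV is absent, so *fubP* is not transcribed.
So FubP is not produced.
With no repressor bound, *zorG* is transcribed.
→ *zorG* is ON.
Fumarate is present, so WexA is active.
With repressor WexA bound, *dulG* is not transcribed.
So DulG is not produced.
Malonate is absent, so LomE is inactive.
With no repressor bound, *elnU* is transcribed.
→ *elnU* is ON.
Melibiose is present, so TorB is inactive.
Ornithine is present, so GixU is active.
No repressor is bound and GixU is active, so *zorN* is transcribed.
→ *zorN* is ON.
4 of the 4 genes are transcribed.

4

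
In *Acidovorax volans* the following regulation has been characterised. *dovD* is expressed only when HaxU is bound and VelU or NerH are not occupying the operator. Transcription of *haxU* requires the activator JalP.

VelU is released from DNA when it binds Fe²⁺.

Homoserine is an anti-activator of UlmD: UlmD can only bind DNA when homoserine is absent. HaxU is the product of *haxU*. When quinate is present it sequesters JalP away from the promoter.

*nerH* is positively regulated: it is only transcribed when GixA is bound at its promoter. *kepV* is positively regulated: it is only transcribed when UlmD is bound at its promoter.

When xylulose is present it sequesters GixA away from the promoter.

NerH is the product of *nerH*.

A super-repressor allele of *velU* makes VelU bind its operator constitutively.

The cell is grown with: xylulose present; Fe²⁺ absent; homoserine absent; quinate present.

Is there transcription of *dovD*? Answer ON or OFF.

VelU is constitutively active in this strain.
Quinate is present, so JalP is inactive.
Required activator JalP is absent, so *haxU* is not transcribed.
So HaxU is not produced.
Xylulose is present, so GixA is inactive.
Required activator GixA is absent, so *nerH* is not transcribed.
So NerH is not produced.
With repressor VelU bound, *dovD* is not transcribed.

OFF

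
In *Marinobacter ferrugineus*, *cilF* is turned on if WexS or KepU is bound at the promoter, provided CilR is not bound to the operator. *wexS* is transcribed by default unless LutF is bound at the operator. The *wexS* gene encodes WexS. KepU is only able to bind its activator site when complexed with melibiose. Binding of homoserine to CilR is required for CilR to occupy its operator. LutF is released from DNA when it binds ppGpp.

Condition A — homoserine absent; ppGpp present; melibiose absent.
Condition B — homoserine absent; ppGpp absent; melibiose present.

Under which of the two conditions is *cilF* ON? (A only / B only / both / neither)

both

Condition A:
Homoserine is absent, so CilR is inactive.
ppGpp is present, so LutF is inactive.
With no repressor bound, *wexS* is transcribed.
So WexS is produced and active.
Melibiose is absent, so KepU is inactive.
Activator WexS is present, so *cilF* is transcribed.
→ *cilF* is ON in A.
Condition B:
Homoserine is absent, so CilR is inactive.
ppGpp is absent, so LutF is active.
With repressor LutF bound, *wexS* is not transcribed.
So WexS is not produced.
Melibiose is present, so KepU is active.
Activator KepU is present, so *cilF* is transcribed.
→ *cilF* is ON in B.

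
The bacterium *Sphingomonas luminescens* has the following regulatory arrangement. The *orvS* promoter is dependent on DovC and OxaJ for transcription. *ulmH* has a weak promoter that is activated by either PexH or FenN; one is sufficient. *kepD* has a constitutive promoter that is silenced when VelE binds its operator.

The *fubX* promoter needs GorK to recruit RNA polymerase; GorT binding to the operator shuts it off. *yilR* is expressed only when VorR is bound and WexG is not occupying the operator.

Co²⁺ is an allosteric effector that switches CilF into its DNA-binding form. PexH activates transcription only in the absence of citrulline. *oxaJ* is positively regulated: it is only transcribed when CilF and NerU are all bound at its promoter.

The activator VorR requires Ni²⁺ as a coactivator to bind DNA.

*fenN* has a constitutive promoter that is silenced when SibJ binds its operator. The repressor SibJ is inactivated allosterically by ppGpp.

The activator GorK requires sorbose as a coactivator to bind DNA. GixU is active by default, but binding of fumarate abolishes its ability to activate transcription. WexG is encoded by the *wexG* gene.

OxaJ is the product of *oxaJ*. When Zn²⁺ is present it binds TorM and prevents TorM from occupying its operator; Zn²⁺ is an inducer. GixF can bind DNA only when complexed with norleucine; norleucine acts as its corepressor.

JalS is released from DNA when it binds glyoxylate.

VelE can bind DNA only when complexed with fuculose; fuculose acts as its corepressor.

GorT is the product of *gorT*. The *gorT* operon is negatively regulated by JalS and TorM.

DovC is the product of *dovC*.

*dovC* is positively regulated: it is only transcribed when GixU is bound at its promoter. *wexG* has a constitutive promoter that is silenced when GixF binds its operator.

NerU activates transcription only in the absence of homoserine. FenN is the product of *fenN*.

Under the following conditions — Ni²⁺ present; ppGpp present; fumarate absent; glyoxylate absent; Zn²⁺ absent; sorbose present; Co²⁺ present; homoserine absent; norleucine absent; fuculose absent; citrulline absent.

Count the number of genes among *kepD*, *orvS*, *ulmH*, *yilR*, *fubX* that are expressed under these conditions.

Fuculose is absent, so VelE is inactive.
With no repressor bound, *kepD* is transcribed.
→ *kepD* is ON.
Fumarate is absent, so GixU is active.
No repressor is bound and GixU is active, so *dovC* is transcribed.
So DovC is produced and active.
Co²⁺ is present, so CilF is active.
Homoserine is absent, so NerU is active.
No repressor is bound and CilF and NerU are active, so *oxaJ* is transcribed.
So OxaJ is produced and active.
No repressor is bound and DovC and OxaJ are active, so *orvS* is transcribed.
→ *orvS* is ON.
Citrulline is absent, so PexH is active.
ppGpp is present, so SibJ is inactive.
With no repressor bound, *fenN* is transcribed.
So FenN is produced and active.
Activator PexH is present, so *ulmH* is transcribed.
→ *ulmH* is ON.
Ni²⁺ is present, so VorR is active.
Norleucine is absent, so GixF is inactive.
With no repressor bound, *wexG* is transcribed.
So WexG is produced and active.
With repressor WexG bound, *yilR* is not transcribed.
→ *yilR* is OFF.
Sorbose is present, so GorK is active.
Glyoxylate is absent, so JalS is active.
Zn²⁺ is absent, so TorM is active.
With repressor JalS bound, *gorT* is not transcribed.
So GorT is not produced.
No repressor is bound and GorK is active, so *fubX* is transcribed.
→ *fubX* is ON.
4 of the 5 genes are transcribed.

4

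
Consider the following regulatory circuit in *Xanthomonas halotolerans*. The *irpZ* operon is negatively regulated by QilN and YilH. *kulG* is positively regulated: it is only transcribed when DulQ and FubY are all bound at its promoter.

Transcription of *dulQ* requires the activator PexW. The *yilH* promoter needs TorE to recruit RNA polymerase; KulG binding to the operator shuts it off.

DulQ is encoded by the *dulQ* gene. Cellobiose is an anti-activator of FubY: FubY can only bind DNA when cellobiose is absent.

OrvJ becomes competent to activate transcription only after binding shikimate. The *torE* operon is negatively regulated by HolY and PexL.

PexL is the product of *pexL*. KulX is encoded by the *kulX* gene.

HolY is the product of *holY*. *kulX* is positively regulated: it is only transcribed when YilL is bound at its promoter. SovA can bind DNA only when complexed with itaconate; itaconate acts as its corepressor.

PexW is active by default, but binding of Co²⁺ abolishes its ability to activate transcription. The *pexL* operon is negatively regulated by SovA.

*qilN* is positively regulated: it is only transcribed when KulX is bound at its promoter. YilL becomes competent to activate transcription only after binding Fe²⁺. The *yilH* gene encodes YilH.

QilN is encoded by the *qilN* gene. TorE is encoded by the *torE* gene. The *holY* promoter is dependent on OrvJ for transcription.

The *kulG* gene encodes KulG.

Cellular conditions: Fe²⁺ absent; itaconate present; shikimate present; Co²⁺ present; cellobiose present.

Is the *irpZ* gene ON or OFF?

Fe²⁺ is absent, so YilL is inactive.
Required activator YilL is absent, so *kulX* is not transcribed.
So KulX is not produced.
Required activator KulX is absent, so *qilN* is not transcribed.
So QilN is not produced.
Co²⁺ is present, so PexW is inactive.
Required activator PexW is absent, so *dulQ* is not transcribed.
So DulQ is not produced.
Cellobiose is present, so FubY is inactive.
Required activator DulQ is absent, so *kulG* is not transcribed.
So KulG is not produced.
Shikimate is present, so OrvJ is active.
No repressor is bound and OrvJ is active, so *holY* is transcribed.
So HolY is produced and active.
Itaconate is present, so SovA is active.
With repressor SovA bound, *pexL* is not transcribed.
So PexL is not produced.
With repressor HolY bound, *torE* is not transcribed.
So TorE is not produced.
Required activator TorE is absent, so *yilH* is not transcribed.
So YilH is not produced.
With no repressor bound, *irpZ* is transcribed.

ON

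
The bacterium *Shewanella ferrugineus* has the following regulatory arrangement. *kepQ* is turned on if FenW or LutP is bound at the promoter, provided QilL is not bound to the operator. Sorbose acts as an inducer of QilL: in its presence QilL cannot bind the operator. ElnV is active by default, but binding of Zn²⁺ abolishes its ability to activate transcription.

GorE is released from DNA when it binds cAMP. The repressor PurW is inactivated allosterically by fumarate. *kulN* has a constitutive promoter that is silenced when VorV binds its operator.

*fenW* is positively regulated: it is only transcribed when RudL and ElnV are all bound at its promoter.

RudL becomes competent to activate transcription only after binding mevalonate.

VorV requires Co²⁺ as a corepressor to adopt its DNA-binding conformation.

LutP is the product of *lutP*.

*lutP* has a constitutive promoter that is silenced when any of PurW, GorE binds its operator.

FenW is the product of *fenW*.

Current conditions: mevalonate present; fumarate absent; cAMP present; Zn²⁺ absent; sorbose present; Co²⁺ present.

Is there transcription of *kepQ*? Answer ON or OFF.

ON

Sorbose is present, so QilL is inactive.
Mevalonate is present, so RudL is active.
Zn²⁺ is absent, so ElnV is active.
No repressor is bound and RudL and ElnV are active, so *fenW* is transcribed.
So FenW is produced and active.
Fumarate is absent, so PurW is active.
cAMP is present, so GorE is inactive.
With repressor PurW bound, *lutP* is not transcribed.
So LutP is not produced.
Activator FenW is present, so *kepQ* is transcribed.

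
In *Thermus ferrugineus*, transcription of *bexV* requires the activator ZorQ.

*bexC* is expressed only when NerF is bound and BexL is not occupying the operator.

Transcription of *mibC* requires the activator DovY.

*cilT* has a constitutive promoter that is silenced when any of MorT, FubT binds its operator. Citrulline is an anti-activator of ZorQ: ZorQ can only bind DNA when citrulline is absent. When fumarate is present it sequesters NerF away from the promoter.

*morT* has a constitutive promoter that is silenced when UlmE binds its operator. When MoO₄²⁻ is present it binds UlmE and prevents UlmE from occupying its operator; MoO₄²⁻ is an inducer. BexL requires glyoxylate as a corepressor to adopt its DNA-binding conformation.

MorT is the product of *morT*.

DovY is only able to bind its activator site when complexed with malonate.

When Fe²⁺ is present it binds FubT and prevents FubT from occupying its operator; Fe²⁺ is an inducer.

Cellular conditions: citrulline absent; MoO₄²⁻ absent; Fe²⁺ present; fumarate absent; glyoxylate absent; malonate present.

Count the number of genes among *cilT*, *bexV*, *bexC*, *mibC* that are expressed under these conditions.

4

MoO₄²⁻ is absent, so UlmE is active.
With repressor UlmE bound, *morT* is not transcribed.
So MorT is not produced.
Fe²⁺ is present, so FubT is inactive.
With no repressor bound, *cilT* is transcribed.
→ *cilT* is ON.
Citrulline is absent, so ZorQ is active.
No repressor is bound and ZorQ is active, so *bexV* is transcribed.
→ *bexV* is ON.
Fumarate is absent, so NerF is active.
Glyoxylate is absent, so BexL is inactive.
No repressor is bound and NerF is active, so *bexC* is transcribed.
→ *bexC* is ON.
Malonate is present, so DovY is active.
No repressor is bound and DovY is active, so *mibC* is transcribed.
→ *mibC* is ON.
4 of the 4 genes are transcribed.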